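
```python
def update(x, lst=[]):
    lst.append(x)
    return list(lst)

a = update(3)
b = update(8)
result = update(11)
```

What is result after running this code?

Step 1: Default list is shared. list() creates copies for return values.
Step 2: Internal list grows: [3] -> [3, 8] -> [3, 8, 11].
Step 3: result = [3, 8, 11]

The answer is [3, 8, 11].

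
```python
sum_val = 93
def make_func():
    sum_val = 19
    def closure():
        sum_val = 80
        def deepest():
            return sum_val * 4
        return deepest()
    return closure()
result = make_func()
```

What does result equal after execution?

Step 1: deepest() looks up sum_val through LEGB: not local, finds sum_val = 80 in enclosing closure().
Step 2: Returns 80 * 4 = 320.
Step 3: result = 320

The answer is 320.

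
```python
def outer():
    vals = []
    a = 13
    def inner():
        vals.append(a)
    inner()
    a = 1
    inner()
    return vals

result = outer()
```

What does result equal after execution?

Step 1: a = 13. inner() appends current a to vals.
Step 2: First inner(): appends 13. Then a = 1.
Step 3: Second inner(): appends 1 (closure sees updated a). result = [13, 1]

The answer is [13, 1].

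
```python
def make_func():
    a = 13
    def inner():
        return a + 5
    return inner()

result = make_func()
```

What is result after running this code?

Step 1: make_func() defines a = 13.
Step 2: inner() reads a = 13 from enclosing scope, returns 13 + 5 = 18.
Step 3: result = 18

The answer is 18.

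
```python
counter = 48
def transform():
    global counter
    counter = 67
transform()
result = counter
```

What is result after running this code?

Step 1: counter = 48 globally.
Step 2: transform() declares global counter and sets it to 67.
Step 3: After transform(), global counter = 67. result = 67

The answer is 67.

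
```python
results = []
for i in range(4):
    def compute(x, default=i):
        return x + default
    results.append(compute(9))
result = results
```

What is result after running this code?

Step 1: Default argument default=i is evaluated at function definition time.
Step 2: Each iteration creates compute with default = current i value.
Step 3: compute(9) returns 9 + default. results = [9, 10, 11, 12]

The answer is [9, 10, 11, 12].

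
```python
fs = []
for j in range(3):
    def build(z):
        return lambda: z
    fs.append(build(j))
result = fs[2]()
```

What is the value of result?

Step 1: build(j) creates a new scope capturing z = j at call time.
Step 2: fs[2] = build(2), so its lambda captures z = 2.
Step 3: result = 2 (closure factory fixes late binding)

The answer is 2.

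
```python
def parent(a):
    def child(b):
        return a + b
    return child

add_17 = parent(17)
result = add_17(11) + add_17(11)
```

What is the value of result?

Step 1: add_17 captures a = 17.
Step 2: add_17(11) = 17 + 11 = 28, called twice.
Step 3: result = 28 + 28 = 56

The answer is 56.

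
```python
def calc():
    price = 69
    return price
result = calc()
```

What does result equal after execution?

Step 1: calc() defines price = 69 in its local scope.
Step 2: return price finds the local variable price = 69.
Step 3: result = 69

The answer is 69.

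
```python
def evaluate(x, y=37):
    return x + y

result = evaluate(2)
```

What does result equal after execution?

Step 1: evaluate(2) uses default y = 37.
Step 2: Returns 2 + 37 = 39.
Step 3: result = 39

The answer is 39.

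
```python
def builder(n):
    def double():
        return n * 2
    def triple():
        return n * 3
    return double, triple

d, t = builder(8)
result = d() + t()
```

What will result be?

Step 1: Both closures capture the same n = 8.
Step 2: d() = 8 * 2 = 16, t() = 8 * 3 = 24.
Step 3: result = 16 + 24 = 40

The answer is 40.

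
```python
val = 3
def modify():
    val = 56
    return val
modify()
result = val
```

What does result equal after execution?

Step 1: val = 3 globally.
Step 2: modify() creates a LOCAL val = 56 (no global keyword!).
Step 3: The global val is unchanged. result = 3

The answer is 3.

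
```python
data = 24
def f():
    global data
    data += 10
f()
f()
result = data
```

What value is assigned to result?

Step 1: data = 24.
Step 2: First f(): data = 24 + 10 = 34.
Step 3: Second f(): data = 34 + 10 = 44. result = 44

The answer is 44.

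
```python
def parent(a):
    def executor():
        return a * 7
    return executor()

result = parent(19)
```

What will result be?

Step 1: parent(19) binds parameter a = 19.
Step 2: executor() accesses a = 19 from enclosing scope.
Step 3: result = 19 * 7 = 133

The answer is 133.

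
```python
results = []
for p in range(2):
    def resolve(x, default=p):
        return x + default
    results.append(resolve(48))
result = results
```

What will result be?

Step 1: Default argument default=p is evaluated at function definition time.
Step 2: Each iteration creates resolve with default = current p value.
Step 3: resolve(48) returns 48 + default. results = [48, 49]

The answer is [48, 49].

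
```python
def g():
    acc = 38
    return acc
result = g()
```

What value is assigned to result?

Step 1: g() defines acc = 38 in its local scope.
Step 2: return acc finds the local variable acc = 38.
Step 3: result = 38

The answer is 38.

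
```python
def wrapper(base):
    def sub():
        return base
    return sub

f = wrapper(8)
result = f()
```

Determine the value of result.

Step 1: wrapper(8) creates closure capturing base = 8.
Step 2: f() returns the captured base = 8.
Step 3: result = 8

The answer is 8.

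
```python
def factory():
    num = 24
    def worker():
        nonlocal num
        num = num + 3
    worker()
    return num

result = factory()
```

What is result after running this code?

Step 1: factory() sets num = 24.
Step 2: worker() uses nonlocal to modify num in factory's scope: num = 24 + 3 = 27.
Step 3: factory() returns the modified num = 27

The answer is 27.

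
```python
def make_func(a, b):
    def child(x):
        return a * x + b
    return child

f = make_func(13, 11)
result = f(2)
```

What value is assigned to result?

Step 1: make_func(13, 11) captures a = 13, b = 11.
Step 2: f(2) computes 13 * 2 + 11 = 37.
Step 3: result = 37

The answer is 37.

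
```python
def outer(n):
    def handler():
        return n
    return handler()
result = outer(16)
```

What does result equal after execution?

Step 1: outer(16) binds parameter n = 16.
Step 2: handler() looks up n in enclosing scope and finds the parameter n = 16.
Step 3: result = 16

The answer is 16.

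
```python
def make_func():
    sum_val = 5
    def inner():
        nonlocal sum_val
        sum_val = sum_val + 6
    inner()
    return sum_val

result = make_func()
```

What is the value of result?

Step 1: make_func() sets sum_val = 5.
Step 2: inner() uses nonlocal to modify sum_val in make_func's scope: sum_val = 5 + 6 = 11.
Step 3: make_func() returns the modified sum_val = 11

The answer is 11.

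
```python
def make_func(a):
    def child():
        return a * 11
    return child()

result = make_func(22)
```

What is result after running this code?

Step 1: make_func(22) binds parameter a = 22.
Step 2: child() accesses a = 22 from enclosing scope.
Step 3: result = 22 * 11 = 242

The answer is 242.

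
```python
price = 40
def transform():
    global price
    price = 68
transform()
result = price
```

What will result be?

Step 1: price = 40 globally.
Step 2: transform() declares global price and sets it to 68.
Step 3: After transform(), global price = 68. result = 68

The answer is 68.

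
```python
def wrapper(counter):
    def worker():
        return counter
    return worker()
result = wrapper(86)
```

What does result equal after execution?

Step 1: wrapper(86) binds parameter counter = 86.
Step 2: worker() looks up counter in enclosing scope and finds the parameter counter = 86.
Step 3: result = 86

The answer is 86.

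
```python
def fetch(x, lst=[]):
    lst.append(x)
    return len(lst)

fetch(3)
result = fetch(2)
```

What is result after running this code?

Step 1: Mutable default list persists between calls.
Step 2: First call: lst = [3], len = 1. Second call: lst = [3, 2], len = 2.
Step 3: result = 2

The answer is 2.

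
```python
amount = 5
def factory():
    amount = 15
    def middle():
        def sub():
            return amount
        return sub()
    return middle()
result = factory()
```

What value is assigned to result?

Step 1: factory() defines amount = 15. middle() and sub() have no local amount.
Step 2: sub() checks local (none), enclosing middle() (none), enclosing factory() and finds amount = 15.
Step 3: result = 15

The answer is 15.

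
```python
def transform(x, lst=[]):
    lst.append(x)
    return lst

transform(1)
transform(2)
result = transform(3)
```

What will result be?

Step 1: Mutable default argument gotcha! The list [] is created once.
Step 2: Each call appends to the SAME list: [1], [1, 2], [1, 2, 3].
Step 3: result = [1, 2, 3]

The answer is [1, 2, 3].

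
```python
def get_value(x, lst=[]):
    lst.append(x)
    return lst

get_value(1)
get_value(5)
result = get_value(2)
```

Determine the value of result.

Step 1: Mutable default argument gotcha! The list [] is created once.
Step 2: Each call appends to the SAME list: [1], [1, 5], [1, 5, 2].
Step 3: result = [1, 5, 2]

The answer is [1, 5, 2].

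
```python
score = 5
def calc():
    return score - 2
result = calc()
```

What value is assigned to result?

Step 1: score = 5 is defined globally.
Step 2: calc() looks up score from global scope = 5, then computes 5 - 2 = 3.
Step 3: result = 3

The answer is 3.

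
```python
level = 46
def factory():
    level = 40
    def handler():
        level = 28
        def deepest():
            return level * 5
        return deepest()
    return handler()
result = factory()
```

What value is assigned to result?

Step 1: deepest() looks up level through LEGB: not local, finds level = 28 in enclosing handler().
Step 2: Returns 28 * 5 = 140.
Step 3: result = 140

The answer is 140.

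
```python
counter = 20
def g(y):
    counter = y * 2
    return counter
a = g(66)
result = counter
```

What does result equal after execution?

Step 1: Global counter = 20.
Step 2: g(66) creates local counter = 66 * 2 = 132.
Step 3: Global counter unchanged because no global keyword. result = 20

The answer is 20.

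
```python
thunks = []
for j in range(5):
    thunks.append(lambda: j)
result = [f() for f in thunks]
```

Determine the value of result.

Step 1: All 5 lambdas share the same variable j.
Step 2: After the loop, j = 4.
Step 3: Each call returns 4. result = [4, 4, 4, 4, 4]

The answer is [4, 4, 4, 4, 4].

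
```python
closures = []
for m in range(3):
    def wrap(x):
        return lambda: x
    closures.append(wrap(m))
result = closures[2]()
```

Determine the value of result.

Step 1: wrap(m) creates a new scope capturing x = m at call time.
Step 2: closures[2] = wrap(2), so its lambda captures x = 2.
Step 3: result = 2 (closure factory fixes late binding)

The answer is 2.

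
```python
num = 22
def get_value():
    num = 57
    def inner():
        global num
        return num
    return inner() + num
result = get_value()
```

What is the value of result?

Step 1: Global num = 22. get_value() shadows with local num = 57.
Step 2: inner() uses global keyword, so inner() returns global num = 22.
Step 3: get_value() returns 22 + 57 = 79

The answer is 79.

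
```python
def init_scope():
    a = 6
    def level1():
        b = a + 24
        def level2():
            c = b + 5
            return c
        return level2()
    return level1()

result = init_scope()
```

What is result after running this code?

Step 1: a = 6. b = a + 24 = 30.
Step 2: c = b + 5 = 30 + 5 = 35.
Step 3: result = 35

The answer is 35.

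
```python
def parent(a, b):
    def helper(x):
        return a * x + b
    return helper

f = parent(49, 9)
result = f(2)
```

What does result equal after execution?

Step 1: parent(49, 9) captures a = 49, b = 9.
Step 2: f(2) computes 49 * 2 + 9 = 107.
Step 3: result = 107

The answer is 107.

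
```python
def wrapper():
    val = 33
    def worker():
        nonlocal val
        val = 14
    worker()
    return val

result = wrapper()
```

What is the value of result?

Step 1: wrapper() sets val = 33.
Step 2: worker() uses nonlocal to reassign val = 14.
Step 3: result = 14

The answer is 14.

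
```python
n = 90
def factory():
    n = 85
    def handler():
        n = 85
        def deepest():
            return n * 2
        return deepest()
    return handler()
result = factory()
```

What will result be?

Step 1: deepest() looks up n through LEGB: not local, finds n = 85 in enclosing handler().
Step 2: Returns 85 * 2 = 170.
Step 3: result = 170

The answer is 170.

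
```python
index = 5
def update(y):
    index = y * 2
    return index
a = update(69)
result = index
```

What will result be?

Step 1: Global index = 5.
Step 2: update(69) creates local index = 69 * 2 = 138.
Step 3: Global index unchanged because no global keyword. result = 5

The answer is 5.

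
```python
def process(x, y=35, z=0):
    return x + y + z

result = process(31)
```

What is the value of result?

Step 1: process(31) uses defaults y = 35, z = 0.
Step 2: Returns 31 + 35 + 0 = 66.
Step 3: result = 66

The answer is 66.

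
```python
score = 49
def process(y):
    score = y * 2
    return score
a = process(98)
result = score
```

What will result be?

Step 1: Global score = 49.
Step 2: process(98) creates local score = 98 * 2 = 196.
Step 3: Global score unchanged because no global keyword. result = 49

The answer is 49.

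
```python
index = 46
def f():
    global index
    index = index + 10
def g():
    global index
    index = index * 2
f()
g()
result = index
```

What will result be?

Step 1: index = 46.
Step 2: f() adds 10: index = 46 + 10 = 56.
Step 3: g() doubles: index = 56 * 2 = 112.
Step 4: result = 112

The answer is 112.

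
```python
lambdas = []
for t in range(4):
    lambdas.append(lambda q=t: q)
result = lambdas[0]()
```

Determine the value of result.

Step 1: Default argument q=t captures t's value at each iteration.
Step 2: lambdas[0] captured q = 0 when t was 0.
Step 3: result = 0

The answer is 0.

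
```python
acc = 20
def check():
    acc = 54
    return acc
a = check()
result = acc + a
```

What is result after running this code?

Step 1: Global acc = 20. check() returns local acc = 54.
Step 2: a = 54. Global acc still = 20.
Step 3: result = 20 + 54 = 74

The answer is 74.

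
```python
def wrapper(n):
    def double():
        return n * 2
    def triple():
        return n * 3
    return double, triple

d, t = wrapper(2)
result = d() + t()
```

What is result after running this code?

Step 1: Both closures capture the same n = 2.
Step 2: d() = 2 * 2 = 4, t() = 2 * 3 = 6.
Step 3: result = 4 + 6 = 10

The answer is 10.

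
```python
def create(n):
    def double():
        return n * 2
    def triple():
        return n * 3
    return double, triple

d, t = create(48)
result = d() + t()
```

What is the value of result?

Step 1: Both closures capture the same n = 48.
Step 2: d() = 48 * 2 = 96, t() = 48 * 3 = 144.
Step 3: result = 96 + 144 = 240

The answer is 240.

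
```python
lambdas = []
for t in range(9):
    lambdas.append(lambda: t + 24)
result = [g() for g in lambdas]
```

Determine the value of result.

Step 1: All lambdas capture t by reference. After the loop, t = 8.
Step 2: Each call returns 8 + 24 = 32.
Step 3: result = [32, 32, 32, 32, 32, 32, 32, 32, 32]

The answer is [32, 32, 32, 32, 32, 32, 32, 32, 32].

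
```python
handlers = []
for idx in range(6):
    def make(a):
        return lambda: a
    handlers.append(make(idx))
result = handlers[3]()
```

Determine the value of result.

Step 1: make(idx) creates a new scope capturing a = idx at call time.
Step 2: handlers[3] = make(3), so its lambda captures a = 3.
Step 3: result = 3 (closure factory fixes late binding)

The answer is 3.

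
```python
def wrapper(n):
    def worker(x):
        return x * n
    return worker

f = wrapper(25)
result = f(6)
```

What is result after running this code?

Step 1: wrapper(25) creates a closure capturing n = 25.
Step 2: f(6) computes 6 * 25 = 150.
Step 3: result = 150

The answer is 150.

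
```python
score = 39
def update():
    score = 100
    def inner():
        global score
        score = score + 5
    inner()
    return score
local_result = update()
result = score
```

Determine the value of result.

Step 1: Global score = 39. update() creates local score = 100.
Step 2: inner() declares global score and adds 5: global score = 39 + 5 = 44.
Step 3: update() returns its local score = 100 (unaffected by inner).
Step 4: result = global score = 44

The answer is 44.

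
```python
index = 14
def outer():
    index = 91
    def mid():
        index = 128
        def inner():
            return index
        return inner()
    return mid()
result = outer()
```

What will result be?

Step 1: Three levels of shadowing: global 14, outer 91, mid 128.
Step 2: inner() finds index = 128 in enclosing mid() scope.
Step 3: result = 128

The answer is 128.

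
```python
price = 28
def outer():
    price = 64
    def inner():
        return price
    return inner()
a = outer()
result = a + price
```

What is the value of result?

Step 1: outer() has local price = 64. inner() reads from enclosing.
Step 2: outer() returns 64. Global price = 28 unchanged.
Step 3: result = 64 + 28 = 92

The answer is 92.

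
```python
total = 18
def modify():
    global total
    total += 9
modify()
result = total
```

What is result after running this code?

Step 1: total = 18 globally.
Step 2: modify() modifies global total: total += 9 = 27.
Step 3: result = 27

The answer is 27.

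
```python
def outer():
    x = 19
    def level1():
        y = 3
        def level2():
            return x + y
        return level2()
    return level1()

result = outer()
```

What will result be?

Step 1: x = 19 in outer. y = 3 in level1.
Step 2: level2() reads x = 19 and y = 3 from enclosing scopes.
Step 3: result = 19 + 3 = 22

The answer is 22.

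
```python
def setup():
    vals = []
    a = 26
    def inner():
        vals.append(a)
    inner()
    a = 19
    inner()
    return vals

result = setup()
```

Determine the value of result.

Step 1: a = 26. inner() appends current a to vals.
Step 2: First inner(): appends 26. Then a = 19.
Step 3: Second inner(): appends 19 (closure sees updated a). result = [26, 19]

The answer is [26, 19].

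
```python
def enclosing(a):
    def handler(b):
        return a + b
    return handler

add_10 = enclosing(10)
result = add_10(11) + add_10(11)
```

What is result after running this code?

Step 1: add_10 captures a = 10.
Step 2: add_10(11) = 10 + 11 = 21, called twice.
Step 3: result = 21 + 21 = 42

The answer is 42.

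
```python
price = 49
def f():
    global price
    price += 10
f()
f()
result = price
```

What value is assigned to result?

Step 1: price = 49.
Step 2: First f(): price = 49 + 10 = 59.
Step 3: Second f(): price = 59 + 10 = 69. result = 69

The answer is 69.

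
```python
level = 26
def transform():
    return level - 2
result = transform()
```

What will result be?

Step 1: level = 26 is defined globally.
Step 2: transform() looks up level from global scope = 26, then computes 26 - 2 = 24.
Step 3: result = 24

The answer is 24.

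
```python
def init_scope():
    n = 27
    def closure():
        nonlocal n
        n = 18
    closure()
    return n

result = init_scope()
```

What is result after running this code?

Step 1: init_scope() sets n = 27.
Step 2: closure() uses nonlocal to reassign n = 18.
Step 3: result = 18

The answer is 18.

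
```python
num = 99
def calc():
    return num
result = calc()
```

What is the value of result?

Step 1: num = 99 is defined in the global scope.
Step 2: calc() looks up num. No local num exists, so Python checks the global scope via LEGB rule and finds num = 99.
Step 3: result = 99

The answer is 99.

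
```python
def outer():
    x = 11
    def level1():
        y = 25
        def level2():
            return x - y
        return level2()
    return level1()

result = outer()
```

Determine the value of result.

Step 1: x = 11 in outer. y = 25 in level1.
Step 2: level2() reads x = 11 and y = 25 from enclosing scopes.
Step 3: result = 11 - 25 = -14

The answer is -14.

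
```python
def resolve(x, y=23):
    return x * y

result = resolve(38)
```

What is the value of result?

Step 1: resolve(38) uses default y = 23.
Step 2: Returns 38 * 23 = 874.
Step 3: result = 874

The answer is 874.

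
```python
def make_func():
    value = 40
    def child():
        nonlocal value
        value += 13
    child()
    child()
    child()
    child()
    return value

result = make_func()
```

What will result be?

Step 1: value starts at 40.
Step 2: child() is called 4 times, each adding 13.
Step 3: value = 40 + 13 * 4 = 92

The answer is 92.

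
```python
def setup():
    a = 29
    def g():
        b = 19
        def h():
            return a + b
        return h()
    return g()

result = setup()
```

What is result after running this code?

Step 1: setup() defines a = 29. g() defines b = 19.
Step 2: h() accesses both from enclosing scopes: a = 29, b = 19.
Step 3: result = 29 + 19 = 48

The answer is 48.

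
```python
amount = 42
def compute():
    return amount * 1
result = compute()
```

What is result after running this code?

Step 1: amount = 42 is defined globally.
Step 2: compute() looks up amount from global scope = 42, then computes 42 * 1 = 42.
Step 3: result = 42

The answer is 42.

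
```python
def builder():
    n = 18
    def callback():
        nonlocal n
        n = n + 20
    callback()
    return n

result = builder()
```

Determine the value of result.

Step 1: builder() sets n = 18.
Step 2: callback() uses nonlocal to modify n in builder's scope: n = 18 + 20 = 38.
Step 3: builder() returns the modified n = 38

The answer is 38.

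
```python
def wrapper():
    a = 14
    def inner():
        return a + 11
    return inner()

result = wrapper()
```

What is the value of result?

Step 1: wrapper() defines a = 14.
Step 2: inner() reads a = 14 from enclosing scope, returns 14 + 11 = 25.
Step 3: result = 25

The answer is 25.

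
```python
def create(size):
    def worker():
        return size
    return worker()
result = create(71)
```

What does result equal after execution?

Step 1: create(71) binds parameter size = 71.
Step 2: worker() looks up size in enclosing scope and finds the parameter size = 71.
Step 3: result = 71

The answer is 71.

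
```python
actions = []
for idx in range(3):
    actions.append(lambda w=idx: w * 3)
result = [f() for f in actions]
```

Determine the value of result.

Step 1: Default arg w=idx captures idx at each iteration.
Step 2: actions[k] has w defaulting to k, returns k * 3.
Step 3: result = [0, 3, 6]

The answer is [0, 3, 6].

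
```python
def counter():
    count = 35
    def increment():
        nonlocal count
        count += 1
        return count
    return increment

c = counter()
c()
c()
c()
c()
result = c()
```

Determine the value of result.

Step 1: counter() creates closure with count = 35.
Step 2: Each c() call increments count via nonlocal. After 5 calls: 35 + 5 = 40.
Step 3: result = 40

The answer is 40.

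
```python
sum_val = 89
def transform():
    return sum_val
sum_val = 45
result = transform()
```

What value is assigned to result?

Step 1: sum_val is first set to 89, then reassigned to 45.
Step 2: transform() is called after the reassignment, so it looks up the current global sum_val = 45.
Step 3: result = 45

The answer is 45.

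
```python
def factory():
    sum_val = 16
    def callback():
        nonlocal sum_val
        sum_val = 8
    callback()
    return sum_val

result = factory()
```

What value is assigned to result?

Step 1: factory() sets sum_val = 16.
Step 2: callback() uses nonlocal to reassign sum_val = 8.
Step 3: result = 8

The answer is 8.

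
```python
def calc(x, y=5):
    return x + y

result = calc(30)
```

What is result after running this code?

Step 1: calc(30) uses default y = 5.
Step 2: Returns 30 + 5 = 35.
Step 3: result = 35

The answer is 35.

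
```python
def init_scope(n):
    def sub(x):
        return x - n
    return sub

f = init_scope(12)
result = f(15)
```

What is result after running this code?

Step 1: init_scope(12) creates a closure capturing n = 12.
Step 2: f(15) computes 15 - 12 = 3.
Step 3: result = 3

The answer is 3.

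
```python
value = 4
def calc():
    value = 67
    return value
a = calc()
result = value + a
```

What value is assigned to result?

Step 1: Global value = 4. calc() returns local value = 67.
Step 2: a = 67. Global value still = 4.
Step 3: result = 4 + 67 = 71

The answer is 71.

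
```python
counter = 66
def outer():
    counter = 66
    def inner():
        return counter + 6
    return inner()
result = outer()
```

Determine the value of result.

Step 1: outer() shadows global counter with counter = 66.
Step 2: inner() finds counter = 66 in enclosing scope, computes 66 + 6 = 72.
Step 3: result = 72

The answer is 72.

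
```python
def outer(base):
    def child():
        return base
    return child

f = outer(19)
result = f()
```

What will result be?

Step 1: outer(19) creates closure capturing base = 19.
Step 2: f() returns the captured base = 19.
Step 3: result = 19

The answer is 19.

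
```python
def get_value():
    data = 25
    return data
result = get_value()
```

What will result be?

Step 1: get_value() defines data = 25 in its local scope.
Step 2: return data finds the local variable data = 25.
Step 3: result = 25

The answer is 25.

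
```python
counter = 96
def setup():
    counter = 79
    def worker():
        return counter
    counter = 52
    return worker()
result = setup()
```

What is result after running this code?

Step 1: setup() sets counter = 79, then later counter = 52.
Step 2: worker() is called after counter is reassigned to 52. Closures capture variables by reference, not by value.
Step 3: result = 52

The answer is 52.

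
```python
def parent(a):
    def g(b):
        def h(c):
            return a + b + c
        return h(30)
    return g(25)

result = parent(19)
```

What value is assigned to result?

Step 1: a = 19, b = 25, c = 30 across three nested scopes.
Step 2: h() accesses all three via LEGB rule.
Step 3: result = 19 + 25 + 30 = 74

The answer is 74.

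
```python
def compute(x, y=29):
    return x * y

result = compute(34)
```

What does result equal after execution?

Step 1: compute(34) uses default y = 29.
Step 2: Returns 34 * 29 = 986.
Step 3: result = 986

The answer is 986.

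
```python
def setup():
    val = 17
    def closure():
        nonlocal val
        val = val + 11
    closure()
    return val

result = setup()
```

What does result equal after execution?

Step 1: setup() sets val = 17.
Step 2: closure() uses nonlocal to modify val in setup's scope: val = 17 + 11 = 28.
Step 3: setup() returns the modified val = 28

The answer is 28.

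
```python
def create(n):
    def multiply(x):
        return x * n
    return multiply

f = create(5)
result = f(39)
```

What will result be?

Step 1: create(5) returns multiply closure with n = 5.
Step 2: f(39) computes 39 * 5 = 195.
Step 3: result = 195

The answer is 195.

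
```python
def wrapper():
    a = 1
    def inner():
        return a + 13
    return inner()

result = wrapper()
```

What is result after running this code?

Step 1: wrapper() defines a = 1.
Step 2: inner() reads a = 1 from enclosing scope, returns 1 + 13 = 14.
Step 3: result = 14

The answer is 14.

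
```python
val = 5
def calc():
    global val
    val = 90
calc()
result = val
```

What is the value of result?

Step 1: val = 5 globally.
Step 2: calc() declares global val and sets it to 90.
Step 3: After calc(), global val = 90. result = 90

The answer is 90.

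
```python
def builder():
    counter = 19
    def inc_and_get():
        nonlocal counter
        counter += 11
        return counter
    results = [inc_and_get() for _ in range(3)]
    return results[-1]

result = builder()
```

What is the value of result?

Step 1: counter = 19.
Step 2: Three calls to inc_and_get(), each adding 11.
Step 3: Last value = 19 + 11 * 3 = 52

The answer is 52.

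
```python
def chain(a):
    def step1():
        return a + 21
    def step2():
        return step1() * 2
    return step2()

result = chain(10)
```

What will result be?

Step 1: chain(10) captures a = 10.
Step 2: step2() calls step1() which returns 10 + 21 = 31.
Step 3: step2() returns 31 * 2 = 62

The answer is 62.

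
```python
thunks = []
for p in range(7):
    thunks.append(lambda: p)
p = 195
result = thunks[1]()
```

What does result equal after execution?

Step 1: Lambdas capture the variable p by reference, not by value.
Step 2: After the loop, p is reassigned to 195.
Step 3: thunks[1]() looks up the current p = 195. result = 195

The answer is 195.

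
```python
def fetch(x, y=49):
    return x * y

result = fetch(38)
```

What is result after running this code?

Step 1: fetch(38) uses default y = 49.
Step 2: Returns 38 * 49 = 1862.
Step 3: result = 1862

The answer is 1862.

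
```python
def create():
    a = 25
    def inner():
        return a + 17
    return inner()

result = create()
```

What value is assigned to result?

Step 1: create() defines a = 25.
Step 2: inner() reads a = 25 from enclosing scope, returns 25 + 17 = 42.
Step 3: result = 42

The answer is 42.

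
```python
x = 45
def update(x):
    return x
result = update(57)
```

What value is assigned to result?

Step 1: Global x = 45.
Step 2: update(57) takes parameter x = 57, which shadows the global.
Step 3: result = 57

The answer is 57.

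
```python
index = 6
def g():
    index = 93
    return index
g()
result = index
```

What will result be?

Step 1: Global index = 6.
Step 2: g() creates local index = 93 (shadow, not modification).
Step 3: After g() returns, global index is unchanged. result = 6

The answer is 6.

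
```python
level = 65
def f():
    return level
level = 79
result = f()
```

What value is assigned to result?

Step 1: level is first set to 65, then reassigned to 79.
Step 2: f() is called after the reassignment, so it looks up the current global level = 79.
Step 3: result = 79

The answer is 79.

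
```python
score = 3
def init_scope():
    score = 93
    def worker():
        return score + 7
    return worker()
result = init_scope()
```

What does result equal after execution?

Step 1: init_scope() shadows global score with score = 93.
Step 2: worker() finds score = 93 in enclosing scope, computes 93 + 7 = 100.
Step 3: result = 100

The answer is 100.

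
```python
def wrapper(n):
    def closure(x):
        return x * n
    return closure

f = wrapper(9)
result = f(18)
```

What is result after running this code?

Step 1: wrapper(9) creates a closure capturing n = 9.
Step 2: f(18) computes 18 * 9 = 162.
Step 3: result = 162

The answer is 162.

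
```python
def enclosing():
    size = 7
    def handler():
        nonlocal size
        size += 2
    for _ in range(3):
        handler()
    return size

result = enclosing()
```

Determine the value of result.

Step 1: size = 7.
Step 2: handler() is called 3 times in a loop, each adding 2 via nonlocal.
Step 3: size = 7 + 2 * 3 = 13

The answer is 13.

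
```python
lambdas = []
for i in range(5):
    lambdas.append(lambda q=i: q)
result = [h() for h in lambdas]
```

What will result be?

Step 1: Default arg q=i captures i at each iteration.
Step 2: Each lambda has its own default: 0, 1, ..., 4.
Step 3: result = [0, 1, 2, 3, 4]

The answer is [0, 1, 2, 3, 4].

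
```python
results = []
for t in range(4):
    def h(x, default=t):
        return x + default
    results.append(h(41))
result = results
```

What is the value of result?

Step 1: Default argument default=t is evaluated at function definition time.
Step 2: Each iteration creates h with default = current t value.
Step 3: h(41) returns 41 + default. results = [41, 42, 43, 44]

The answer is [41, 42, 43, 44].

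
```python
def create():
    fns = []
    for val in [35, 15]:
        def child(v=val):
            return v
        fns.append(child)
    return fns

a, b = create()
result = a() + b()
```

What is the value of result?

Step 1: Default argument v=val captures val at each iteration.
Step 2: a() returns 35 (captured at first iteration), b() returns 15 (captured at second).
Step 3: result = 35 + 15 = 50

The answer is 50.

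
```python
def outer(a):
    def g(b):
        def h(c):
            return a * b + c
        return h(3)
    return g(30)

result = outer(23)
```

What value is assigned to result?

Step 1: a = 23, b = 30, c = 3.
Step 2: h() computes a * b + c = 23 * 30 + 3 = 693.
Step 3: result = 693

The answer is 693.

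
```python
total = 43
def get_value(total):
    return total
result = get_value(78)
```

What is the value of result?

Step 1: Global total = 43.
Step 2: get_value(78) takes parameter total = 78, which shadows the global.
Step 3: result = 78

The answer is 78.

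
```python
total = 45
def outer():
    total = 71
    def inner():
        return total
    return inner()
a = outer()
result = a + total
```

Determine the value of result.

Step 1: outer() has local total = 71. inner() reads from enclosing.
Step 2: outer() returns 71. Global total = 45 unchanged.
Step 3: result = 71 + 45 = 116

The answer is 116.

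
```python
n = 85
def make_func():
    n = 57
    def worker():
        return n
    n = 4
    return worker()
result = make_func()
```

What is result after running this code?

Step 1: make_func() sets n = 57, then later n = 4.
Step 2: worker() is called after n is reassigned to 4. Closures capture variables by reference, not by value.
Step 3: result = 4

The answer is 4.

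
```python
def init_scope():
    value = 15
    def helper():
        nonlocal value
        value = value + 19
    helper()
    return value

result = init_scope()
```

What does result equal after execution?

Step 1: init_scope() sets value = 15.
Step 2: helper() uses nonlocal to modify value in init_scope's scope: value = 15 + 19 = 34.
Step 3: init_scope() returns the modified value = 34

The answer is 34.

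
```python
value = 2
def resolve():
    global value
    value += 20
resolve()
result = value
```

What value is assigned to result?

Step 1: value = 2 globally.
Step 2: resolve() modifies global value: value += 20 = 22.
Step 3: result = 22

The answer is 22.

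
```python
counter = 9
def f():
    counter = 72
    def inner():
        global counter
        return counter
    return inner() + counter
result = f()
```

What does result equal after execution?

Step 1: Global counter = 9. f() shadows with local counter = 72.
Step 2: inner() uses global keyword, so inner() returns global counter = 9.
Step 3: f() returns 9 + 72 = 81

The answer is 81.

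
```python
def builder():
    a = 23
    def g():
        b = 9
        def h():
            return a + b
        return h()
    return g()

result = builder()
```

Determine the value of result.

Step 1: builder() defines a = 23. g() defines b = 9.
Step 2: h() accesses both from enclosing scopes: a = 23, b = 9.
Step 3: result = 23 + 9 = 32

The answer is 32.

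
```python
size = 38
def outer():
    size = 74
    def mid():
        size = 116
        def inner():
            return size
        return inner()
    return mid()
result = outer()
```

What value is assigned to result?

Step 1: Three levels of shadowing: global 38, outer 74, mid 116.
Step 2: inner() finds size = 116 in enclosing mid() scope.
Step 3: result = 116

The answer is 116.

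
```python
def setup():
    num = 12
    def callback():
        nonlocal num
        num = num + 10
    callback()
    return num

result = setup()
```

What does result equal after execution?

Step 1: setup() sets num = 12.
Step 2: callback() uses nonlocal to modify num in setup's scope: num = 12 + 10 = 22.
Step 3: setup() returns the modified num = 22

The answer is 22.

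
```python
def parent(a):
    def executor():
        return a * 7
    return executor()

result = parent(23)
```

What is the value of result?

Step 1: parent(23) binds parameter a = 23.
Step 2: executor() accesses a = 23 from enclosing scope.
Step 3: result = 23 * 7 = 161

The answer is 161.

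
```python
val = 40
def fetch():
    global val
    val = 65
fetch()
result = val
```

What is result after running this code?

Step 1: val = 40 globally.
Step 2: fetch() declares global val and sets it to 65.
Step 3: After fetch(), global val = 65. result = 65

The answer is 65.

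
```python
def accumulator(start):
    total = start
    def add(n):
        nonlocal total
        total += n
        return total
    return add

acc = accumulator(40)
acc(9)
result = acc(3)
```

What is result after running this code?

Step 1: accumulator(40) creates closure with total = 40.
Step 2: First acc(9): total = 40 + 9 = 49.
Step 3: Second acc(3): total = 49 + 3 = 52. result = 52

The answer is 52.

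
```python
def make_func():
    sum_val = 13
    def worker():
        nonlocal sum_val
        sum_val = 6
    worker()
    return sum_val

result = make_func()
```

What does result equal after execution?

Step 1: make_func() sets sum_val = 13.
Step 2: worker() uses nonlocal to reassign sum_val = 6.
Step 3: result = 6

The answer is 6.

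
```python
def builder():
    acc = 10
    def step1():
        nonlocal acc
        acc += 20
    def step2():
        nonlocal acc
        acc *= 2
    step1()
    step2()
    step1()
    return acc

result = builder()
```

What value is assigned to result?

Step 1: acc = 10.
Step 2: step1(): acc = 10 + 20 = 30.
Step 3: step2(): acc = 30 * 2 = 60.
Step 4: step1(): acc = 60 + 20 = 80. result = 80

The answer is 80.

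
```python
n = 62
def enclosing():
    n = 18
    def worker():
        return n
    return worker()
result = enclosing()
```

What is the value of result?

Step 1: n = 62 globally, but enclosing() defines n = 18 locally.
Step 2: worker() looks up n. Not in local scope, so checks enclosing scope (enclosing) and finds n = 18.
Step 3: result = 18

The answer is 18.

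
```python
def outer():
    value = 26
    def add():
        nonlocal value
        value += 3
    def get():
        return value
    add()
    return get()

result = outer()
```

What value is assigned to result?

Step 1: value = 26. add() modifies it via nonlocal, get() reads it.
Step 2: add() makes value = 26 + 3 = 29.
Step 3: get() returns 29. result = 29

The answer is 29.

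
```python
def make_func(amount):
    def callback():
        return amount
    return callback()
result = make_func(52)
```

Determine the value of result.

Step 1: make_func(52) binds parameter amount = 52.
Step 2: callback() looks up amount in enclosing scope and finds the parameter amount = 52.
Step 3: result = 52

The answer is 52.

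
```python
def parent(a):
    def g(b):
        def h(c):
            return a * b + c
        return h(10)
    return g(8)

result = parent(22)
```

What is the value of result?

Step 1: a = 22, b = 8, c = 10.
Step 2: h() computes a * b + c = 22 * 8 + 10 = 186.
Step 3: result = 186

The answer is 186.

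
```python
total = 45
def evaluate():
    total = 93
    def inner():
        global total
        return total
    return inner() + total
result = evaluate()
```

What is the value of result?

Step 1: Global total = 45. evaluate() shadows with local total = 93.
Step 2: inner() uses global keyword, so inner() returns global total = 45.
Step 3: evaluate() returns 45 + 93 = 138

The answer is 138.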